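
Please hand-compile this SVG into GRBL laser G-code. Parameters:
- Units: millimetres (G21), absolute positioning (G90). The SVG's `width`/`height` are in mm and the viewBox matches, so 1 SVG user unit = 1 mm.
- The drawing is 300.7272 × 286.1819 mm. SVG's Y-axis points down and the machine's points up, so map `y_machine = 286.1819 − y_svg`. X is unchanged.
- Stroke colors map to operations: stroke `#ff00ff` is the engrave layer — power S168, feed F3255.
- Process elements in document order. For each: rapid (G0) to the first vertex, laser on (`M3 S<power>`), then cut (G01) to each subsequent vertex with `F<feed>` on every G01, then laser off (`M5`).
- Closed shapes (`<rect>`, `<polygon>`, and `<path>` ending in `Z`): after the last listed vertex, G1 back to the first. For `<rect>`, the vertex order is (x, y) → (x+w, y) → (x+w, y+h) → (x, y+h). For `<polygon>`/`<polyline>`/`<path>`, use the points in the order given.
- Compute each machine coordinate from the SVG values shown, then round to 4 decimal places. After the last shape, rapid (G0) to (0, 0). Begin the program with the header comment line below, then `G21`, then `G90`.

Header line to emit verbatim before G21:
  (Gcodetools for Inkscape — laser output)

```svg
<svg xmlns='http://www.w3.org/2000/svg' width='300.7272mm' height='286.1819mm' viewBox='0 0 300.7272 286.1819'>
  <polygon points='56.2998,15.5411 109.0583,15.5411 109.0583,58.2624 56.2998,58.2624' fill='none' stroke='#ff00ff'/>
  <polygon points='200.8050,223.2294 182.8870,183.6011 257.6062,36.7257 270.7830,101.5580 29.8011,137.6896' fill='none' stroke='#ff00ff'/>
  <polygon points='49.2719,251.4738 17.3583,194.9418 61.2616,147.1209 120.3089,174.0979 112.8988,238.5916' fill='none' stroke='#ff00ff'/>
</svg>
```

(Gcodetools for Inkscape — laser output)
G21
G90
G0 X56.2998 Y270.6408
M3 S168
G01 X109.0583 Y270.6408 F3255
G01 X109.0583 Y227.9195 F3255
G01 X56.2998 Y227.9195 F3255
G01 X56.2998 Y270.6408 F3255
M5
G0 X200.8050 Y62.9525
M3 S168
G01 X182.8870 Y102.5808 F3255
G01 X257.6062 Y249.4562 F3255
G01 X270.7830 Y184.6239 F3255
G01 X29.8011 Y148.4923 F3255
G01 X200.8050 Y62.9525 F3255
M5
G0 X49.2719 Y34.7081
M3 S168
G01 X17.3583 Y91.2401 F3255
G01 X61.2616 Y139.0610 F3255
G01 X120.3089 Y112.0840 F3255
G01 X112.8988 Y47.5903 F3255
G01 X49.2719 Y34.7081 F3255
M5
G0 X0.0000 Y0.0000

Since the viewBox matches the mm dimensions, user units are millimetres directly. The only transform is the Y-flip y_m = 286.1819 − y_svg.

Shape 1 is a rectangle drawn with `<polygon>`. Its stroke #ff00ff means engrave at S168, F3255. After flipping Y the toolpath is (56.2998,270.6408) → (109.0583,270.6408) → (109.0583,227.9195) → (56.2998,227.9195) → (56.2998,270.6408), returning to the start.

Shape 2 is a closed polygon drawn with `<polygon>`. Its stroke #ff00ff means engrave at S168, F3255. After flipping Y the toolpath is (200.8050,62.9525) → (182.8870,102.5808) → (257.6062,249.4562) → (270.7830,184.6239) → (29.8011,148.4923) → (200.8050,62.9525), returning to the start.

Shape 3 is a regular polygon drawn with `<polygon>`. Its stroke #ff00ff means engrave at S168, F3255. After flipping Y the toolpath is (49.2719,34.7081) → (17.3583,91.2401) → (61.2616,139.0610) → (120.3089,112.0840) → (112.8988,47.5903) → (49.2719,34.7081), returning to the start.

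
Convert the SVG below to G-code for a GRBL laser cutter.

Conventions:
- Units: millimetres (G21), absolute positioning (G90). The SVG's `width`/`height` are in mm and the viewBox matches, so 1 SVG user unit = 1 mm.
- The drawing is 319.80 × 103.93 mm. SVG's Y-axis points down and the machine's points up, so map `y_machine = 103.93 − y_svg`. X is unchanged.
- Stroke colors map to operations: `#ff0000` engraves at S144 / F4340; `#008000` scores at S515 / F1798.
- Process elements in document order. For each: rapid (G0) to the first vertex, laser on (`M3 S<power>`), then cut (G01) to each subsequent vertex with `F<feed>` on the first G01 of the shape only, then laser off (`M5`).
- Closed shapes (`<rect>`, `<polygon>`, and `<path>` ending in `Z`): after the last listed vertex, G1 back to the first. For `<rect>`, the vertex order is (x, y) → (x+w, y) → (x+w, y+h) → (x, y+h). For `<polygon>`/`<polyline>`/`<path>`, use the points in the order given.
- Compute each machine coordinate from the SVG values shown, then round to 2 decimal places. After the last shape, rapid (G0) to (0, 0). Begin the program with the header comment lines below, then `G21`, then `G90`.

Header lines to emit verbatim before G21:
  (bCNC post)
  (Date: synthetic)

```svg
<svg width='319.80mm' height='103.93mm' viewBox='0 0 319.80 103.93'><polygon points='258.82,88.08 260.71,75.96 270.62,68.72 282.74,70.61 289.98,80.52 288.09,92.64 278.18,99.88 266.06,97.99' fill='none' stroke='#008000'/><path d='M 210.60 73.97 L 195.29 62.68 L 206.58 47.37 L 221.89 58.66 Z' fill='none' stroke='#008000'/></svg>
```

1 u = 1 mm; y_m = 103.93 − y.

[1] `<polygon>` regular polygon, #008000→score S515 F1798: (258.82,15.85) → (260.71,27.97) → (270.62,35.21) → (282.74,33.32) → (289.98,23.41) → (288.09,11.29) → (278.18,4.05) → (266.06,5.94) → (258.82,15.85) (closed)

[2] `<path>` regular polygon, #008000→score S515 F1798: (210.60,29.96) → (195.29,41.25) → (206.58,56.56) → (221.89,45.27) → (210.60,29.96) (closed)

(bCNC post)
(Date: synthetic)
G21
G90
G0 X258.82 Y15.85
M3 S515
G01 X260.71 Y27.97 F1798
G01 X270.62 Y35.21
G01 X282.74 Y33.32
G01 X289.98 Y23.41
G01 X288.09 Y11.29
G01 X278.18 Y4.05
G01 X266.06 Y5.94
G01 X258.82 Y15.85
M5
G0 X210.60 Y29.96
M3 S515
G01 X195.29 Y41.25 F1798
G01 X206.58 Y56.56
G01 X221.89 Y45.27
G01 X210.60 Y29.96
M5
G0 X0.00 Y0.00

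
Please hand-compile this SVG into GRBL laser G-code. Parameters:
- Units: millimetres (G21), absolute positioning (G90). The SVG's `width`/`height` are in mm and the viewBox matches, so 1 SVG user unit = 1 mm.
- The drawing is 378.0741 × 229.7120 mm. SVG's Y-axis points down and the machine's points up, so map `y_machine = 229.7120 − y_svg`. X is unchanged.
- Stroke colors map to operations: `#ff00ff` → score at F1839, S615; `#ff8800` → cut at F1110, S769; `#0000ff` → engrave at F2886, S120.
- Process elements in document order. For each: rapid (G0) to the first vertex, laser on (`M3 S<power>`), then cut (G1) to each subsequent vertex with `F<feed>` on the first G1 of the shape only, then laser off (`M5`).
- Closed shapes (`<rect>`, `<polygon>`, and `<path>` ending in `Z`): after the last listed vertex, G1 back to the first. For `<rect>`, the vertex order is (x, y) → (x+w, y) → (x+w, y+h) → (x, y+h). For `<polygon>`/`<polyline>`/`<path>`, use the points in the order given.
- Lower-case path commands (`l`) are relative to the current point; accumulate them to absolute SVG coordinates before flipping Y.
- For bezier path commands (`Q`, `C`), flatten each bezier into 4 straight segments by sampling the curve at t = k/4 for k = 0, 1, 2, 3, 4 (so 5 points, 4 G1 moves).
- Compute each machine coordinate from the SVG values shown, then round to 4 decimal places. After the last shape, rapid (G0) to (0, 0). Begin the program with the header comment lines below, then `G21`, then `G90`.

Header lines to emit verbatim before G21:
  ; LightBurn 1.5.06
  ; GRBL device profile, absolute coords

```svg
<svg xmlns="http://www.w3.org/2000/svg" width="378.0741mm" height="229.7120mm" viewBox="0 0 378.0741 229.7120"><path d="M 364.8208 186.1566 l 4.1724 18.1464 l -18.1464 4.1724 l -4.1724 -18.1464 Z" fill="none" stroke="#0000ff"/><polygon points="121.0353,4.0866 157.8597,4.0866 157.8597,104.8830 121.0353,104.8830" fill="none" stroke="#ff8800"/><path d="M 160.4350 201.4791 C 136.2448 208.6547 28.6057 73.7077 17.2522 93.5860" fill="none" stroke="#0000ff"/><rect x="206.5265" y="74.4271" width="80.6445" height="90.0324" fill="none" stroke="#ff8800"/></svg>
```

viewBox `0 0 378.0741 229.7120` with mm width/height → 1 unit = 1 mm. Flip: y_m = 229.7120 − y_svg.

**Shape 1** — `<path>` regular polygon, stroke `#0000ff` → engrave (S120, F2886). Machine vertices: (364.8208,43.5554) → (368.9932,25.4090) → (350.8468,21.2366) → (346.6744,39.3830) → (364.8208,43.5554). Closed: final G1 returns to the first vertex.

**Shape 2** — `<polygon>` rectangle, stroke `#ff8800` → cut (S769, F1110). Machine vertices: (121.0353,225.6254) → (157.8597,225.6254) → (157.8597,124.8290) → (121.0353,124.8290) → (121.0353,225.6254). Closed: final G1 returns to the first vertex.

**Shape 3** — `<path>` cubic bezier, stroke `#0000ff` → engrave (S120, F2886). Control points (SVG): P0=(160.4350,201.4791), P1=(136.2448,208.6547), P2=(28.6057,73.7077), P3=(17.2522,93.5860); sampled at t=k/4. Machine vertices: (160.4350,28.2329) → (129.4540,44.8594) → (84.0298,86.9430) → (41.0125,126.6448) → (17.2522,136.1260). Open path.

**Shape 4** — `<rect>` rectangle, stroke `#ff8800` → cut (S769, F1110). Machine vertices: (206.5265,155.2849) → (287.1710,155.2849) → (287.1710,65.2525) → (206.5265,65.2525) → (206.5265,155.2849). Closed: final G1 returns to the first vertex.

; LightBurn 1.5.06
; GRBL device profile, absolute coords
G21
G90
G0 X364.8208 Y43.5554
M3 S120
G1 X368.9932 Y25.4090 F2886
G1 X350.8468 Y21.2366
G1 X346.6744 Y39.3830
G1 X364.8208 Y43.5554
M5
G0 X121.0353 Y225.6254
M3 S769
G1 X157.8597 Y225.6254 F1110
G1 X157.8597 Y124.8290
G1 X121.0353 Y124.8290
G1 X121.0353 Y225.6254
M5
G0 X160.4350 Y28.2329
M3 S120
G1 X129.4540 Y44.8594 F2886
G1 X84.0298 Y86.9430
G1 X41.0125 Y126.6448
G1 X17.2522 Y136.1260
M5
G0 X206.5265 Y155.2849
M3 S769
G1 X287.1710 Y155.2849 F1110
G1 X287.1710 Y65.2525
G1 X206.5265 Y65.2525
G1 X206.5265 Y155.2849
M5
G0 X0.0000 Y0.0000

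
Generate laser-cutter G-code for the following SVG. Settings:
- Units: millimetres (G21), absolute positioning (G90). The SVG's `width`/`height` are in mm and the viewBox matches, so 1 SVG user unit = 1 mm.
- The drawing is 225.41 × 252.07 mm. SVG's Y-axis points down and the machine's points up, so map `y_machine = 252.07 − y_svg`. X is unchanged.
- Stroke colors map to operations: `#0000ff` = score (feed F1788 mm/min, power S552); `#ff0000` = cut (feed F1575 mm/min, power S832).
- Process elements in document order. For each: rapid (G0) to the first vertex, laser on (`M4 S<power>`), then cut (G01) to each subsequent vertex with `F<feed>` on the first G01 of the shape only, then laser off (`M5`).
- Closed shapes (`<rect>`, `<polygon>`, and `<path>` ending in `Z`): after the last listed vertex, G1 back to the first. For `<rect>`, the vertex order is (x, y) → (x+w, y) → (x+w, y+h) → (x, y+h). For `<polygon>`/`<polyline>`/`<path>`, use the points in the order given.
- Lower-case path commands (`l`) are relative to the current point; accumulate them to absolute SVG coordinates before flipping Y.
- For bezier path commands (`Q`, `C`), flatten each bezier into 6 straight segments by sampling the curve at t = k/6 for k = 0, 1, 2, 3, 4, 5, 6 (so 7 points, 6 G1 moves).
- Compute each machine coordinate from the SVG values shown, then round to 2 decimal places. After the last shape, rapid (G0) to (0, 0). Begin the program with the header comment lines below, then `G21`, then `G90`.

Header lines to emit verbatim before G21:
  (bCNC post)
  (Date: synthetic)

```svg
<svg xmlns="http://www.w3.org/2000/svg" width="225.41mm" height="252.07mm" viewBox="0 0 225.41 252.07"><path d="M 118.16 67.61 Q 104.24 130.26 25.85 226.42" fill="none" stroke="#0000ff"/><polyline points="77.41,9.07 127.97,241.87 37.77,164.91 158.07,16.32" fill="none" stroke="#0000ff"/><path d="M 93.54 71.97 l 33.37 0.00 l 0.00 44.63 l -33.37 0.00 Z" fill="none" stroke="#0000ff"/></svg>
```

(bCNC post)
(Date: synthetic)
G21
G90
G0 X118.16 Y184.46
M4 S552
G01 X111.73 Y162.65 F1788
G01 X101.72 Y138.97
G01 X88.12 Y113.43
G01 X70.95 Y86.03
G01 X50.19 Y56.77
G01 X25.85 Y25.65
M5
G0 X77.41 Y243.00
M4 S552
G01 X127.97 Y10.20 F1788
G01 X37.77 Y87.16
G01 X158.07 Y235.75
M5
G0 X93.54 Y180.10
M4 S552
G01 X126.91 Y180.10 F1788
G01 X126.91 Y135.47
G01 X93.54 Y135.47
G01 X93.54 Y180.10
M5
G0 X0.00 Y0.00

viewBox `0 0 225.41 252.07` with mm width/height → 1 unit = 1 mm. Flip: y_m = 252.07 − y_svg.

**Shape 1** — `<path>` quadratic bezier, stroke `#0000ff` → score (S552, F1788). Control points (SVG): P0=(118.16,67.61), P1=(104.24,130.26), P2=(25.85,226.42); sampled at t=k/6. Machine vertices: (118.16,184.46) → (111.73,162.65) → (101.72,138.97) → (88.12,113.43) → (70.95,86.03) → (50.19,56.77) → (25.85,25.65). Open path.

**Shape 2** — `<polyline>` open polyline, stroke `#0000ff` → score (S552, F1788). Machine vertices: (77.41,243.00) → (127.97,10.20) → (37.77,87.16) → (158.07,235.75). Open path.

**Shape 3** — `<path>` rectangle, stroke `#0000ff` → score (S552, F1788). Machine vertices: (93.54,180.10) → (126.91,180.10) → (126.91,135.47) → (93.54,135.47) → (93.54,180.10). Closed: final G1 returns to the first vertex.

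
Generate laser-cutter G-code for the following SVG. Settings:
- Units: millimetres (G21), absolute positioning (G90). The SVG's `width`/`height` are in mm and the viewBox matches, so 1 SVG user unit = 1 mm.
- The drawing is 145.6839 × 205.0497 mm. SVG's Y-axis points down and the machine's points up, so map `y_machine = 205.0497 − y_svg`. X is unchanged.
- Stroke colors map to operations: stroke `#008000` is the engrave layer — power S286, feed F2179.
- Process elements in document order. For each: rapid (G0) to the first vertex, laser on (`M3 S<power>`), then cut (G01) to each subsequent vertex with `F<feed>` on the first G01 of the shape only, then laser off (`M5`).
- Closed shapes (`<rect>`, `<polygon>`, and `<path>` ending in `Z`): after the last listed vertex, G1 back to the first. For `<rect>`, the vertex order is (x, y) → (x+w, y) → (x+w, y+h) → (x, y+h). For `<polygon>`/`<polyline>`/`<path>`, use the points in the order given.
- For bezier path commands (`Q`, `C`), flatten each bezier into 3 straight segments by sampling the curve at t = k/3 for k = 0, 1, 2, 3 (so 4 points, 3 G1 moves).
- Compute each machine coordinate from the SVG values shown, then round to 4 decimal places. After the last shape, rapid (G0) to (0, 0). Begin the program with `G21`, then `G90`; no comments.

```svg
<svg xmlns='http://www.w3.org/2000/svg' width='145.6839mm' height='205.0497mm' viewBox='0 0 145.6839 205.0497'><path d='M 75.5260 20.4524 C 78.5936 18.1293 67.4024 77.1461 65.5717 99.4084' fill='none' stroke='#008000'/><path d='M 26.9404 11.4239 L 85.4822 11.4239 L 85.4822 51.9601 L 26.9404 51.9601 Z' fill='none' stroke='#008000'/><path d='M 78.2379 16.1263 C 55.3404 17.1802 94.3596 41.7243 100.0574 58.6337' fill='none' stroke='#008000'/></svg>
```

Since the viewBox matches the mm dimensions, user units are millimetres directly. The only transform is the Y-flip y_m = 205.0497 − y_svg.

Shape 1 is a cubic bezier drawn with `<path>`. Its stroke #008000 means engrave at S286, F2179. After flipping Y the toolpath is (75.5260,184.5973) → (74.7155,170.1069) → (69.6478,136.5220) → (65.5717,105.6413).

Shape 2 is a rectangle drawn with `<path>`. Its stroke #008000 means engrave at S286, F2179. After flipping Y the toolpath is (26.9404,193.6258) → (85.4822,193.6258) → (85.4822,153.0896) → (26.9404,153.0896) → (26.9404,193.6258), returning to the start.

Shape 3 is a cubic bezier drawn with `<path>`. Its stroke #008000 means engrave at S286, F2179. After flipping Y the toolpath is (78.2379,188.9234) → (72.4520,181.1922) → (86.7798,164.7175) → (100.0574,146.4160).

G21
G90
G0 X75.5260 Y184.5973
M3 S286
G01 X74.7155 Y170.1069 F2179
G01 X69.6478 Y136.5220
G01 X65.5717 Y105.6413
M5
G0 X26.9404 Y193.6258
M3 S286
G01 X85.4822 Y193.6258 F2179
G01 X85.4822 Y153.0896
G01 X26.9404 Y153.0896
G01 X26.9404 Y193.6258
M5
G0 X78.2379 Y188.9234
M3 S286
G01 X72.4520 Y181.1922 F2179
G01 X86.7798 Y164.7175
G01 X100.0574 Y146.4160
M5
G0 X0.0000 Y0.0000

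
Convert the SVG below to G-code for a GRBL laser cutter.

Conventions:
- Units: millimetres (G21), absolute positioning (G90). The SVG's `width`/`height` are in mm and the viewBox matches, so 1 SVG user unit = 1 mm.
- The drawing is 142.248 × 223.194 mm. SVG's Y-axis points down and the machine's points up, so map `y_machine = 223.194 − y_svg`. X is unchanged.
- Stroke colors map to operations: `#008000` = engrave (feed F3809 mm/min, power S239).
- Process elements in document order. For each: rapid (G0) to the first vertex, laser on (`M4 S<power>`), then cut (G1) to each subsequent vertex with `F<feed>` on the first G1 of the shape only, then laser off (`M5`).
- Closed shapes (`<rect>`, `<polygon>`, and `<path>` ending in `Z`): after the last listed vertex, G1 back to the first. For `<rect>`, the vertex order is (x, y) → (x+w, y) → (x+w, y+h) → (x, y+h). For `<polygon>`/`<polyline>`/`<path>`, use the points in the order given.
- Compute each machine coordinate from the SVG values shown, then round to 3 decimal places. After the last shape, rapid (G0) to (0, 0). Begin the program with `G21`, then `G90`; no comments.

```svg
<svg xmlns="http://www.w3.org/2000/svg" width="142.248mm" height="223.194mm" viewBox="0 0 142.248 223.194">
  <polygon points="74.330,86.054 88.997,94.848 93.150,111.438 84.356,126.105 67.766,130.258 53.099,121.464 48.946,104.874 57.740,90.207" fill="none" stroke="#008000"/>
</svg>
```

G21
G90
G0 X74.330 Y137.140
M4 S239
G1 X88.997 Y128.346 F3809
G1 X93.150 Y111.756
G1 X84.356 Y97.089
G1 X67.766 Y92.936
G1 X53.099 Y101.730
G1 X48.946 Y118.320
G1 X57.740 Y132.987
G1 X74.330 Y137.140
M5
G0 X0.000 Y0.000

Since the viewBox matches the mm dimensions, user units are millimetres directly. The only transform is the Y-flip y_m = 223.194 − y_svg.

Shape 1 is a regular polygon drawn with `<polygon>`. Its stroke #008000 means engrave at S239, F3809. After flipping Y the toolpath is (74.330,137.140) → (88.997,128.346) → (93.150,111.756) → (84.356,97.089) → (67.766,92.936) → (53.099,101.730) → (48.946,118.320) → (57.740,132.987) → (74.330,137.140), returning to the start.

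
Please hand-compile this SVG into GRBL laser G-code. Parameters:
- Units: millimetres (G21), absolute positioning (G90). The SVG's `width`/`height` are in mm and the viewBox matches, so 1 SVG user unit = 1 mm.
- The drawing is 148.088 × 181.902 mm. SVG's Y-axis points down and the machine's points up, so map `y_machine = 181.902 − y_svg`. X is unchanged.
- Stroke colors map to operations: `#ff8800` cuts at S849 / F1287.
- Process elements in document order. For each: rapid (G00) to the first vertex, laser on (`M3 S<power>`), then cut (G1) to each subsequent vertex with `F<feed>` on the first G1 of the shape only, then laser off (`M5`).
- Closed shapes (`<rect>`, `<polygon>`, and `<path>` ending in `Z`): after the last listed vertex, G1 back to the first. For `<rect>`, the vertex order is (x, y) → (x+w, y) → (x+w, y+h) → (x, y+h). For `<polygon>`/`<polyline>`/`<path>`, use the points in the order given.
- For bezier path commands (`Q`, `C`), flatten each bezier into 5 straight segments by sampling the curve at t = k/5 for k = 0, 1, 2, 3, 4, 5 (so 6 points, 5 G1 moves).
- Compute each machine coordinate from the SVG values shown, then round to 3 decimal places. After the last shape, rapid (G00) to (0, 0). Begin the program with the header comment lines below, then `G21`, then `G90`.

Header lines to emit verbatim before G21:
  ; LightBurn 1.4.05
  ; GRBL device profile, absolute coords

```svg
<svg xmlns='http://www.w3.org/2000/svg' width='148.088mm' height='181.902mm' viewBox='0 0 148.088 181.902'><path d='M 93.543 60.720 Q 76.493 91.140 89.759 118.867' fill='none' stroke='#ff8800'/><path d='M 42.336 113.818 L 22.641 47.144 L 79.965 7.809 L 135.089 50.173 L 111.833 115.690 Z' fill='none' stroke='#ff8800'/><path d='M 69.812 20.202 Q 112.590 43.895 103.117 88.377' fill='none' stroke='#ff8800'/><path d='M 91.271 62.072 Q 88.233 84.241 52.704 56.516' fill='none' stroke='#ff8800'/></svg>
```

; LightBurn 1.4.05
; GRBL device profile, absolute coords
G21
G90
G00 X93.543 Y121.182
M3 S849
G1 X87.936 Y109.122 F1287
G1 X84.754 Y97.277
G1 X83.997 Y85.647
G1 X85.665 Y74.234
G1 X89.759 Y63.035
M5
G00 X42.336 Y68.084
M3 S849
G1 X22.641 Y134.758 F1287
G1 X79.965 Y174.093
G1 X135.089 Y131.729
G1 X111.833 Y66.212
G1 X42.336 Y68.084
M5
G00 X69.812 Y161.700
M3 S849
G1 X84.833 Y151.391 F1287
G1 X95.674 Y139.419
G1 X102.335 Y125.784
G1 X104.816 Y110.486
G1 X103.117 Y93.525
M5
G00 X91.271 Y119.830
M3 S849
G1 X88.756 Y112.958 F1287
G1 X83.642 Y110.078
G1 X75.929 Y111.189
G1 X65.616 Y116.292
G1 X52.704 Y125.386
M5
G00 X0.000 Y0.000

Since the viewBox matches the mm dimensions, user units are millimetres directly. The only transform is the Y-flip y_m = 181.902 − y_svg.

Shape 1 is a quadratic bezier drawn with `<path>`. Its stroke #ff8800 means cut at S849, F1287. After flipping Y the toolpath is (93.543,121.182) → (87.936,109.122) → (84.754,97.277) → (83.997,85.647) → (85.665,74.234) → (89.759,63.035).

Shape 2 is a regular polygon drawn with `<path>`. Its stroke #ff8800 means cut at S849, F1287. After flipping Y the toolpath is (42.336,68.084) → (22.641,134.758) → (79.965,174.093) → (135.089,131.729) → (111.833,66.212) → (42.336,68.084), returning to the start.

Shape 3 is a quadratic bezier drawn with `<path>`. Its stroke #ff8800 means cut at S849, F1287. After flipping Y the toolpath is (69.812,161.700) → (84.833,151.391) → (95.674,139.419) → (102.335,125.784) → (104.816,110.486) → (103.117,93.525).

Shape 4 is a quadratic bezier drawn with `<path>`. Its stroke #ff8800 means cut at S849, F1287. After flipping Y the toolpath is (91.271,119.830) → (88.756,112.958) → (83.642,110.078) → (75.929,111.189) → (65.616,116.292) → (52.704,125.386).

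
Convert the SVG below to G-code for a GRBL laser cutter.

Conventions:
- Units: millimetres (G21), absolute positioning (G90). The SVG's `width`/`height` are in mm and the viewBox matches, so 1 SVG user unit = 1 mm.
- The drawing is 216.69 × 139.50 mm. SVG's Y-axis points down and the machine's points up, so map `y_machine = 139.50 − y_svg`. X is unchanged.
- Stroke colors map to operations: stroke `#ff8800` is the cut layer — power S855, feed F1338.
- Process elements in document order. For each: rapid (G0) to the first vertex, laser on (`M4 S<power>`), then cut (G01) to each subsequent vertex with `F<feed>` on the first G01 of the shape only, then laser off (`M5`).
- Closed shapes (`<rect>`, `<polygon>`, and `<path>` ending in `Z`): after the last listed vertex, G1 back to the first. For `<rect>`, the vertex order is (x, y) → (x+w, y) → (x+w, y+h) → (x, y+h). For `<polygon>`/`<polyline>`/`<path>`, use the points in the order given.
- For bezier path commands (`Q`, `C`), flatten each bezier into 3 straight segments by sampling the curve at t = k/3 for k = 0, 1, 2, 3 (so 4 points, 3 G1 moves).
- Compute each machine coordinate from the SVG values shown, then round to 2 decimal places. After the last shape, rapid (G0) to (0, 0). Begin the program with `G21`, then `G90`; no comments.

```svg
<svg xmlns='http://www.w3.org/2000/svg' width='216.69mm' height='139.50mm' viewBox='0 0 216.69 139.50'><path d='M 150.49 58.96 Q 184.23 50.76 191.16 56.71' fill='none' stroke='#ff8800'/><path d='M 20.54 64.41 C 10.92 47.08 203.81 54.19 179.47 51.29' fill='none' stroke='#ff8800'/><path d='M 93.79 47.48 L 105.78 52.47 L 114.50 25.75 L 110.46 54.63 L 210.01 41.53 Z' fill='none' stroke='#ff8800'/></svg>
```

G21
G90
G0 X150.49 Y80.54
M4 S855
G01 X170.00 Y84.43 F1338
G01 X183.56 Y85.18
G01 X191.16 Y82.79
M5
G0 X20.54 Y75.09
M4 S855
G01 X62.88 Y85.55 F1338
G01 X146.95 Y87.37
G01 X179.47 Y88.21
M5
G0 X93.79 Y92.02
M4 S855
G01 X105.78 Y87.03 F1338
G01 X114.50 Y113.75
G01 X110.46 Y84.87
G01 X210.01 Y97.97
G01 X93.79 Y92.02
M5
G0 X0.00 Y0.00

1 u = 1 mm; y_m = 139.50 − y.

[1] `<path>` quadratic bezier, #ff8800→cut S855 F1338: (150.49,80.54) → (170.00,84.43) → (183.56,85.18) → (191.16,82.79)

[2] `<path>` cubic bezier, #ff8800→cut S855 F1338: (20.54,75.09) → (62.88,85.55) → (146.95,87.37) → (179.47,88.21)

[3] `<path>` closed polygon, #ff8800→cut S855 F1338: (93.79,92.02) → (105.78,87.03) → (114.50,113.75) → (110.46,84.87) → (210.01,97.97) → (93.79,92.02) (closed)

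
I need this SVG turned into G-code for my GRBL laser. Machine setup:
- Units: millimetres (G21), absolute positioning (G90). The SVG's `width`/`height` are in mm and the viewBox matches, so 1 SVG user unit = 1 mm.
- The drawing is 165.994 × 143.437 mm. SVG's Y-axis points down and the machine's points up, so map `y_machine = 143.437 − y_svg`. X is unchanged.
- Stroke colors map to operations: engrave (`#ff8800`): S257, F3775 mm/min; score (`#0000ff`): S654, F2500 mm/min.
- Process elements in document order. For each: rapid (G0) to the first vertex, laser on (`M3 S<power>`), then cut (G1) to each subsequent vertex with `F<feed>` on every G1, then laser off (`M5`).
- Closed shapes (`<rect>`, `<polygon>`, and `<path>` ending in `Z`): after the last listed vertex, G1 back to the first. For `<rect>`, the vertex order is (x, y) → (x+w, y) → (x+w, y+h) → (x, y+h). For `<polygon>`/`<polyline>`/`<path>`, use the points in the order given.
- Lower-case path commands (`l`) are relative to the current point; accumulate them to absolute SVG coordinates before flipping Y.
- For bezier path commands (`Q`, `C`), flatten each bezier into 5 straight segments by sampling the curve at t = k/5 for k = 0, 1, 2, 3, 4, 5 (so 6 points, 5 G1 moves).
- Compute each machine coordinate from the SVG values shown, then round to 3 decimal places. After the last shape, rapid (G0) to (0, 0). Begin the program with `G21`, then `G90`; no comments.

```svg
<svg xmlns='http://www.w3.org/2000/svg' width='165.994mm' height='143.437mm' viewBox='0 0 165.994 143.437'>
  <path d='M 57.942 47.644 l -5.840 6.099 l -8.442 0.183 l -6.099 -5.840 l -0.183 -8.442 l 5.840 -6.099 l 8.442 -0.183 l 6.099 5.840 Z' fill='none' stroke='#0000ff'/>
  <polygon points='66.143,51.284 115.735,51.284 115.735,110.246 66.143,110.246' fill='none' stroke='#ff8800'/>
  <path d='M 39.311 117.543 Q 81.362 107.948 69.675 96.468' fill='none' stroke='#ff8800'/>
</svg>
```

G21
G90
G0 X57.942 Y95.793
M3 S654
G1 X52.102 Y89.694 F2500
G1 X43.660 Y89.511 F2500
G1 X37.561 Y95.351 F2500
G1 X37.378 Y103.793 F2500
G1 X43.218 Y109.892 F2500
G1 X51.660 Y110.075 F2500
G1 X57.759 Y104.235 F2500
G1 X57.942 Y95.793 F2500
M5
G0 X66.143 Y92.153
M3 S257
G1 X115.735 Y92.153 F3775
G1 X115.735 Y33.191 F3775
G1 X66.143 Y33.191 F3775
G1 X66.143 Y92.153 F3775
M5
G0 X39.311 Y25.894
M3 S257
G1 X53.982 Y29.807 F3775
G1 X64.354 Y33.872 F3775
G1 X70.427 Y38.087 F3775
G1 X72.200 Y42.452 F3775
G1 X69.675 Y46.969 F3775
M5
G0 X0.000 Y0.000

1 u = 1 mm; y_m = 143.437 − y.

[1] `<path>` regular polygon, #0000ff→score S654 F2500: (57.942,95.793) → (52.102,89.694) → (43.660,89.511) → (37.561,95.351) → (37.378,103.793) → (43.218,109.892) → (51.660,110.075) → (57.759,104.235) → (57.942,95.793) (closed)

[2] `<polygon>` rectangle, #ff8800→engrave S257 F3775: (66.143,92.153) → (115.735,92.153) → (115.735,33.191) → (66.143,33.191) → (66.143,92.153) (closed)

[3] `<path>` quadratic bezier, #ff8800→engrave S257 F3775: (39.311,25.894) → (53.982,29.807) → (64.354,33.872) → (70.427,38.087) → (72.200,42.452) → (69.675,46.969)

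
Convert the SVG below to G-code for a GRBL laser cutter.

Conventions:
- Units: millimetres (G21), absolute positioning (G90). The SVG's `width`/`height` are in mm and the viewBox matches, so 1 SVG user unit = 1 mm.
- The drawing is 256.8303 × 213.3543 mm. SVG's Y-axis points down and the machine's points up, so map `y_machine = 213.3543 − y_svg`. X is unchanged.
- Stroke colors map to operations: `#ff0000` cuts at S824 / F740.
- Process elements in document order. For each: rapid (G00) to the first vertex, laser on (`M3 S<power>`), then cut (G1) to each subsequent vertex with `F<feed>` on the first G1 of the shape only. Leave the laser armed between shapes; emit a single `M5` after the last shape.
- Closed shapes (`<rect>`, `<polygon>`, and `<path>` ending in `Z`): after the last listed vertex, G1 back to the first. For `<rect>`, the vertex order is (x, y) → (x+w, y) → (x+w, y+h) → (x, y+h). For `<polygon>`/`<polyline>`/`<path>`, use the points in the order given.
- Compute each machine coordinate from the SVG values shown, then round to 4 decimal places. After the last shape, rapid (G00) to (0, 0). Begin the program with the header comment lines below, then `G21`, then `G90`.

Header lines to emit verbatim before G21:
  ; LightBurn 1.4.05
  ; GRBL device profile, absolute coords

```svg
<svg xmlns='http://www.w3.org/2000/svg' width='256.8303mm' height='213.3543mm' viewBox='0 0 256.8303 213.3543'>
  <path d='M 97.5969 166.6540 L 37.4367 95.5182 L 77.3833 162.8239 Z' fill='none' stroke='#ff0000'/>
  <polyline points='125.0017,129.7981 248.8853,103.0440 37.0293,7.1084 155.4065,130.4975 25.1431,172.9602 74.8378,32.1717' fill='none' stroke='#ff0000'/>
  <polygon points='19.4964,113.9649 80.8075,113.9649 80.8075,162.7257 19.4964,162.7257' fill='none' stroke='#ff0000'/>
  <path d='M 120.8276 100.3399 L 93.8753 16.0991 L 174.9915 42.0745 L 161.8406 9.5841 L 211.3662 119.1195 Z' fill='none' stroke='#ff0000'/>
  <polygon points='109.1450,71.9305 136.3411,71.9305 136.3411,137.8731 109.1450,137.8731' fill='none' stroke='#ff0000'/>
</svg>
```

; LightBurn 1.4.05
; GRBL device profile, absolute coords
G21
G90
G00 X97.5969 Y46.7003
M3 S824
G1 X37.4367 Y117.8361 F740
G1 X77.3833 Y50.5304
G1 X97.5969 Y46.7003
G00 X125.0017 Y83.5562
M3 S824
G1 X248.8853 Y110.3103 F740
G1 X37.0293 Y206.2459
G1 X155.4065 Y82.8568
G1 X25.1431 Y40.3941
G1 X74.8378 Y181.1826
G00 X19.4964 Y99.3894
M3 S824
G1 X80.8075 Y99.3894 F740
G1 X80.8075 Y50.6286
G1 X19.4964 Y50.6286
G1 X19.4964 Y99.3894
G00 X120.8276 Y113.0144
M3 S824
G1 X93.8753 Y197.2552 F740
G1 X174.9915 Y171.2798
G1 X161.8406 Y203.7702
G1 X211.3662 Y94.2348
G1 X120.8276 Y113.0144
G00 X109.1450 Y141.4238
M3 S824
G1 X136.3411 Y141.4238 F740
G1 X136.3411 Y75.4812
G1 X109.1450 Y75.4812
G1 X109.1450 Y141.4238
M5
G00 X0.0000 Y0.0000

1 u = 1 mm; y_m = 213.3543 − y.

[1] `<path>` closed polygon, #ff0000→cut S824 F740: (97.5969,46.7003) → (37.4367,117.8361) → (77.3833,50.5304) → (97.5969,46.7003) (closed)

[2] `<polyline>` open polyline, #ff0000→cut S824 F740: (125.0017,83.5562) → (248.8853,110.3103) → (37.0293,206.2459) → (155.4065,82.8568) → (25.1431,40.3941) → (74.8378,181.1826)

[3] `<polygon>` rectangle, #ff0000→cut S824 F740: (19.4964,99.3894) → (80.8075,99.3894) → (80.8075,50.6286) → (19.4964,50.6286) → (19.4964,99.3894) (closed)

[4] `<path>` closed polygon, #ff0000→cut S824 F740: (120.8276,113.0144) → (93.8753,197.2552) → (174.9915,171.2798) → (161.8406,203.7702) → (211.3662,94.2348) → (120.8276,113.0144) (closed)

[5] `<polygon>` rectangle, #ff0000→cut S824 F740: (109.1450,141.4238) → (136.3411,141.4238) → (136.3411,75.4812) → (109.1450,75.4812) → (109.1450,141.4238) (closed)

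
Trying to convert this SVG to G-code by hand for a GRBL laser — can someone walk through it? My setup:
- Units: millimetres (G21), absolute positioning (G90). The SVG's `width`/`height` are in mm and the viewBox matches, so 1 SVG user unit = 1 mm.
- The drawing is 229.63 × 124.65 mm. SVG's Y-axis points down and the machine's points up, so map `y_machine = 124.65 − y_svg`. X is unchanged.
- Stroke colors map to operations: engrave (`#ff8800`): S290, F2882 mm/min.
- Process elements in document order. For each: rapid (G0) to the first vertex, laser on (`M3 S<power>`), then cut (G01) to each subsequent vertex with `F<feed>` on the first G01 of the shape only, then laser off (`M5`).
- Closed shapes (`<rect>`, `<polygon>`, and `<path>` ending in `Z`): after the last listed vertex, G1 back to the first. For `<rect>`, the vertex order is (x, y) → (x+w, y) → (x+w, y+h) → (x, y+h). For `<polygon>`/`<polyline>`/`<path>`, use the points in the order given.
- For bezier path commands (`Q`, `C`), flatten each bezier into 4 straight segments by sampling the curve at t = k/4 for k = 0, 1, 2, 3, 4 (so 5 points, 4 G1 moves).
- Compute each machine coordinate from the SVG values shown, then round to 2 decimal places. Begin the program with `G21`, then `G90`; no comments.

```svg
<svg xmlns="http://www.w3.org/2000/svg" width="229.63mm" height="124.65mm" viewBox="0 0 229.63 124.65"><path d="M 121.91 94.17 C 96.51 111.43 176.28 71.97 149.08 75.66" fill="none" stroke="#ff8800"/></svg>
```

viewBox `0 0 229.63 124.65` with mm width/height → 1 unit = 1 mm. Flip: y_m = 124.65 − y_svg.

**Shape 1** — `<path>` cubic bezier, stroke `#ff8800` → engrave (S290, F2882). Control points (SVG): P0=(121.91,94.17), P1=(96.51,111.43), P2=(176.28,71.97), P3=(149.08,75.66); sampled at t=k/4. Machine vertices: (121.91,30.48) → (119.26,26.61) → (136.17,34.65) → (152.74,45.23) → (149.08,48.99). Open path.

G21
G90
G0 X121.91 Y30.48
M3 S290
G01 X119.26 Y26.61 F2882
G01 X136.17 Y34.65
G01 X152.74 Y45.23
G01 X149.08 Y48.99
M5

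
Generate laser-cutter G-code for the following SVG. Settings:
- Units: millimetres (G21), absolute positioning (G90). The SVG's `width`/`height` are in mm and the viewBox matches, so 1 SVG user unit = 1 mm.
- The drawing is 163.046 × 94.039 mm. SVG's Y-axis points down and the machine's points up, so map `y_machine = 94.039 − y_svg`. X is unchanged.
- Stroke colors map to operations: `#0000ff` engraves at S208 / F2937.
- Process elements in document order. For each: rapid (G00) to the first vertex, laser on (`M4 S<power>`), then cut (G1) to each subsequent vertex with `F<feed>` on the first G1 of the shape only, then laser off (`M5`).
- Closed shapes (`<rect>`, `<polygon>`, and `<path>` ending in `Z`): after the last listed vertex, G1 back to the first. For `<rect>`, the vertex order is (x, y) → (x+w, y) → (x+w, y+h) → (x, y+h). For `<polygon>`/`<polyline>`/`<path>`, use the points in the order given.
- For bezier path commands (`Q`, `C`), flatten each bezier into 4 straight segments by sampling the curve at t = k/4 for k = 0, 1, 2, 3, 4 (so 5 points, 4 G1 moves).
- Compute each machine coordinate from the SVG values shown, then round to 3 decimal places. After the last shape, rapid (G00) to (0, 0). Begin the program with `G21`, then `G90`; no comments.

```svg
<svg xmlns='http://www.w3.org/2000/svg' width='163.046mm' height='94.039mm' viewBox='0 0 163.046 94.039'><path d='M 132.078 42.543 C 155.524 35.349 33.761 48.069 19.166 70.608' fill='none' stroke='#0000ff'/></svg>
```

G21
G90
G00 X132.078 Y51.496
M4 S208
G1 X126.379 Y53.315 F2937
G1 X89.887 Y48.613
G1 X46.263 Y38.336
G1 X19.166 Y23.431
M5
G00 X0.000 Y0.000

Since the viewBox matches the mm dimensions, user units are millimetres directly. The only transform is the Y-flip y_m = 94.039 − y_svg.

Shape 1 is a cubic bezier drawn with `<path>`. Its stroke #0000ff means engrave at S208, F2937. After flipping Y the toolpath is (132.078,51.496) → (126.379,53.315) → (89.887,48.613) → (46.263,38.336) → (19.166,23.431).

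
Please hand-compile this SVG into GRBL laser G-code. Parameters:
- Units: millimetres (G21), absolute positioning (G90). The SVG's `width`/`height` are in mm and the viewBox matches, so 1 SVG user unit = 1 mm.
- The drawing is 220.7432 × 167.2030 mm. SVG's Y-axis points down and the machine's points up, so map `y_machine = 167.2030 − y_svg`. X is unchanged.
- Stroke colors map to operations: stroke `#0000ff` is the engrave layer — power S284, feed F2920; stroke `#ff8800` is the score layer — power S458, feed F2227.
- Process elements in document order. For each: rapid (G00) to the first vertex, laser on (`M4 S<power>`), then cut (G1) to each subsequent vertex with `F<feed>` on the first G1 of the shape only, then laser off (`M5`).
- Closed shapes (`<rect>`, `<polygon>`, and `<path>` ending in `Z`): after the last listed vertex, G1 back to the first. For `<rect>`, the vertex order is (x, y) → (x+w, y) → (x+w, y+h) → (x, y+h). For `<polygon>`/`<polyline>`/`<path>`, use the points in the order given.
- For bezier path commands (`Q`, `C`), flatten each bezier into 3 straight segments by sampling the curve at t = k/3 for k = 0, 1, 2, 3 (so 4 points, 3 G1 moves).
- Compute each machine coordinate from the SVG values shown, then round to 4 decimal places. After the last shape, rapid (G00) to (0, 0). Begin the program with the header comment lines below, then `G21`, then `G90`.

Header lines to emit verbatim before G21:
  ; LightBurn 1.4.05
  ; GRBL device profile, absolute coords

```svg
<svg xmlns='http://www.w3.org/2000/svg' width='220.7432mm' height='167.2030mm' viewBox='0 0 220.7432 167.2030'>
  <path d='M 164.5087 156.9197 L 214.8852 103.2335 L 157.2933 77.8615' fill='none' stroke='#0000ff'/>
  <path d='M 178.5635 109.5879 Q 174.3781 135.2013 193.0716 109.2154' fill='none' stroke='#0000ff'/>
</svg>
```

; LightBurn 1.4.05
; GRBL device profile, absolute coords
G21
G90
G00 X164.5087 Y10.2833
M4 S284
G1 X214.8852 Y63.9695 F2920
G1 X157.2933 Y89.3415
M5
G00 X178.5635 Y57.6151
M4 S284
G1 X178.3153 Y46.2728 F2920
G1 X183.1514 Y46.3969
G1 X193.0716 Y57.9876
M5
G00 X0.0000 Y0.0000

1 u = 1 mm; y_m = 167.2030 − y.

[1] `<path>` open polyline, #0000ff→engrave S284 F2920: (164.5087,10.2833) → (214.8852,63.9695) → (157.2933,89.3415)

[2] `<path>` quadratic bezier, #0000ff→engrave S284 F2920: (178.5635,57.6151) → (178.3153,46.2728) → (183.1514,46.3969) → (193.0716,57.9876)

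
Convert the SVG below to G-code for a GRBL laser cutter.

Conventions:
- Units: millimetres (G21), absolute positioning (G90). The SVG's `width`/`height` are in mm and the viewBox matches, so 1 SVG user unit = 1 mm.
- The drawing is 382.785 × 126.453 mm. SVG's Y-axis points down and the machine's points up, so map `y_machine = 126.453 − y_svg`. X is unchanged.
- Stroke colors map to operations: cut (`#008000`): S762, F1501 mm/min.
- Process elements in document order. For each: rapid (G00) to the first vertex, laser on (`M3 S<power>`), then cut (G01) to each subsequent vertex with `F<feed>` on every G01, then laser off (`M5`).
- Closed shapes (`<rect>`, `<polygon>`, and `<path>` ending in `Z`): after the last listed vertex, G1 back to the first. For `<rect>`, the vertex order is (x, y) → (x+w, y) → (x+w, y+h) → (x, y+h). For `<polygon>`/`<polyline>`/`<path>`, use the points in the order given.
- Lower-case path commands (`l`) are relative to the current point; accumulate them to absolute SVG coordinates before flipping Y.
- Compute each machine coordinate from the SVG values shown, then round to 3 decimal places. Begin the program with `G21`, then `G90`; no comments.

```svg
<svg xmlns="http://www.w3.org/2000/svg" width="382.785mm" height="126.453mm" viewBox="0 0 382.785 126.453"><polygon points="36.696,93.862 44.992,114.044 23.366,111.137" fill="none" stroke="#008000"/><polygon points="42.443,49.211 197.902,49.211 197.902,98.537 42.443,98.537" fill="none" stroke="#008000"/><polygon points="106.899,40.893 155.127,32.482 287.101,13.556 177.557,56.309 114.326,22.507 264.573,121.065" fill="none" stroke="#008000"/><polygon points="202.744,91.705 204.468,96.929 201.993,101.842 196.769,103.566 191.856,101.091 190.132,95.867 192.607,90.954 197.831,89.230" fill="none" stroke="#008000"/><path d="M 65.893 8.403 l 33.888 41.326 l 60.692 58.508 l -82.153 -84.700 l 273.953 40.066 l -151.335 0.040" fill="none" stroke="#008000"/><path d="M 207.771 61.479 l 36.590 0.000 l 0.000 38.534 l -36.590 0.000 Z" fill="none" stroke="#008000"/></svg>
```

1 u = 1 mm; y_m = 126.453 − y.

[1] `<polygon>` regular polygon, #008000→cut S762 F1501: (36.696,32.591) → (44.992,12.409) → (23.366,15.316) → (36.696,32.591) (closed)

[2] `<polygon>` rectangle, #008000→cut S762 F1501: (42.443,77.242) → (197.902,77.242) → (197.902,27.916) → (42.443,27.916) → (42.443,77.242) (closed)

[3] `<polygon>` closed polygon, #008000→cut S762 F1501: (106.899,85.560) → (155.127,93.971) → (287.101,112.897) → (177.557,70.144) → (114.326,103.946) → (264.573,5.388) → (106.899,85.560) (closed)

[4] `<polygon>` regular polygon, #008000→cut S762 F1501: (202.744,34.748) → (204.468,29.524) → (201.993,24.611) → (196.769,22.887) → (191.856,25.362) → (190.132,30.586) → (192.607,35.499) → (197.831,37.223) → (202.744,34.748) (closed)

[5] `<path>` open polyline, #008000→cut S762 F1501: (65.893,118.050) → (99.781,76.724) → (160.473,18.216) → (78.320,102.916) → (352.273,62.850) → (200.938,62.810)

[6] `<path>` rectangle, #008000→cut S762 F1501: (207.771,64.974) → (244.361,64.974) → (244.361,26.440) → (207.771,26.440) → (207.771,64.974) (closed)

G21
G90
G00 X36.696 Y32.591
M3 S762
G01 X44.992 Y12.409 F1501
G01 X23.366 Y15.316 F1501
G01 X36.696 Y32.591 F1501
M5
G00 X42.443 Y77.242
M3 S762
G01 X197.902 Y77.242 F1501
G01 X197.902 Y27.916 F1501
G01 X42.443 Y27.916 F1501
G01 X42.443 Y77.242 F1501
M5
G00 X106.899 Y85.560
M3 S762
G01 X155.127 Y93.971 F1501
G01 X287.101 Y112.897 F1501
G01 X177.557 Y70.144 F1501
G01 X114.326 Y103.946 F1501
G01 X264.573 Y5.388 F1501
G01 X106.899 Y85.560 F1501
M5
G00 X202.744 Y34.748
M3 S762
G01 X204.468 Y29.524 F1501
G01 X201.993 Y24.611 F1501
G01 X196.769 Y22.887 F1501
G01 X191.856 Y25.362 F1501
G01 X190.132 Y30.586 F1501
G01 X192.607 Y35.499 F1501
G01 X197.831 Y37.223 F1501
G01 X202.744 Y34.748 F1501
M5
G00 X65.893 Y118.050
M3 S762
G01 X99.781 Y76.724 F1501
G01 X160.473 Y18.216 F1501
G01 X78.320 Y102.916 F1501
G01 X352.273 Y62.850 F1501
G01 X200.938 Y62.810 F1501
M5
G00 X207.771 Y64.974
M3 S762
G01 X244.361 Y64.974 F1501
G01 X244.361 Y26.440 F1501
G01 X207.771 Y26.440 F1501
G01 X207.771 Y64.974 F1501
M5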